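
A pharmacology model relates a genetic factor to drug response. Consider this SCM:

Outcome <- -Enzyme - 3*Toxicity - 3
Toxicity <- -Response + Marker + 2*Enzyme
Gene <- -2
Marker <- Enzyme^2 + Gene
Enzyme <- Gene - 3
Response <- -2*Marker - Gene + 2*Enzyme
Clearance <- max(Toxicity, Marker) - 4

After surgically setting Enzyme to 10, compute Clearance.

288

Under do(Enzyme=10), the mechanism Enzyme <- Gene - 3 is discarded; Enzyme is fixed at 10.
Marker = Enzyme^2 + Gene  [with Enzyme=10, Gene=-2]  = 98
Response = -2*Marker - Gene + 2*Enzyme  [with Marker=98, Gene=-2, Enzyme=10]  = -174
Toxicity = -Response + Marker + 2*Enzyme  [with Response=-174, Marker=98, Enzyme=10]  = 292
Clearance = max(Toxicity, Marker) - 4  [with Toxicity=292, Marker=98]  = 288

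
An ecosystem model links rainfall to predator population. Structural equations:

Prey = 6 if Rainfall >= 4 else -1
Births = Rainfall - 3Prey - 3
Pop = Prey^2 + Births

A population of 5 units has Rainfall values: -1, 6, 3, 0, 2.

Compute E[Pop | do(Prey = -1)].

Every unit gets Prey=-1 under the intervention. Pop values become 0, 7, 4, 1, 3; E[Pop|do(Prey=-1)] = 3.

3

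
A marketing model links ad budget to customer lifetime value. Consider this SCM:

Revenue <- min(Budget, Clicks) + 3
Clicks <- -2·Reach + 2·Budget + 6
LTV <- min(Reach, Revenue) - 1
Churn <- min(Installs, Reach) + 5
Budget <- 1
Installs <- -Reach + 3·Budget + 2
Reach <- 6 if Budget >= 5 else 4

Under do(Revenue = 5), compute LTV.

Intervening sets Revenue = 5 and removes its equation (Revenue <- min(Budget, Clicks) + 3).
Reach = 6 if Budget >= 5 else 4  [with Budget=1]  = 4
LTV = min(Reach, Revenue) - 1  [with Reach=4, Revenue=5]  = 3

3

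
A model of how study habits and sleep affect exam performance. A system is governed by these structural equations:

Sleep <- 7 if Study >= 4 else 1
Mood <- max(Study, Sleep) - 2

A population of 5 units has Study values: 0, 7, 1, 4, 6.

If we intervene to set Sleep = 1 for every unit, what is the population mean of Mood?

Under do(Sleep=1), Sleep's equation is replaced by Sleep=1 for every unit. Per-unit Mood: -1, 5, -1, 2, 4. Mean = 1.8.

1.8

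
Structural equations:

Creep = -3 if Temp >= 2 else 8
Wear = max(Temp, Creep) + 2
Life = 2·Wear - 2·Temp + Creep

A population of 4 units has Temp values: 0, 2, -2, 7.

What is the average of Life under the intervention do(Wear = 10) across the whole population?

19

do(Wear=10) breaks Wear's dependence on Temp. With Wear=10 fixed, Life across the units is 28, 13, 32, 3, mean 19.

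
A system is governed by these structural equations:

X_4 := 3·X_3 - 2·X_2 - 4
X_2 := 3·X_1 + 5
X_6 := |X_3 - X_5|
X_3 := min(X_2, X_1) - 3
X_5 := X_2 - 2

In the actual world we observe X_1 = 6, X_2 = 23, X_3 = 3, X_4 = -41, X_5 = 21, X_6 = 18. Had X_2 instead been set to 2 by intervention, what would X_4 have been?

Under do(X_2=2), the mechanism X_2 := 3·X_1 + 5 is discarded; X_2 is fixed at 2.
X_3 = min(X_2, X_1) - 3  [with X_2=2, X_1=6]  = -1
X_4 = 3·X_3 - 2·X_2 - 4  [with X_3=-1, X_2=2]  = -11

-11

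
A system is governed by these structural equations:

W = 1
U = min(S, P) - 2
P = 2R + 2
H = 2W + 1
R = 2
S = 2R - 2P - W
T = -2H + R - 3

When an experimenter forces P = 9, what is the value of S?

Under do(P=9), the mechanism P = 2R + 2 is discarded; P is fixed at 9.
S = 2R - 2P - W  [with R=2, P=9, W=1]  = -15

-15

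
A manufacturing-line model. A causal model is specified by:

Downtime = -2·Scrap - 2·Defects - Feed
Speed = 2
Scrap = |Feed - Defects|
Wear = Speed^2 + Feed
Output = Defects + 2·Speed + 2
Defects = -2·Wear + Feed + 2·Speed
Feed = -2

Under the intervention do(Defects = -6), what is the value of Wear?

2

Under do(Defects=-6), the mechanism Defects = -2·Wear + Feed + 2·Speed is discarded; Defects is fixed at -6.
Since Wear is not a descendant of the intervened variable, it is unaffected.
Wear = Speed^2 + Feed  [with Speed=2, Feed=-2]  = 2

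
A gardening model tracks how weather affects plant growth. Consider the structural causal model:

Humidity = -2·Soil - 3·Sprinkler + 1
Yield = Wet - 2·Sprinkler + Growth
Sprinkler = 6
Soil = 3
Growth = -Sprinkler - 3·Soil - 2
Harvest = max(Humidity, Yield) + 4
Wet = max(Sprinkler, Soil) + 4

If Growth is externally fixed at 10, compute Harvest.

The intervention breaks the incoming arrows to Growth: Growth = -Sprinkler - 3·Soil - 2 no longer applies, and Growth = 10.
Wet = max(Sprinkler, Soil) + 4  [with Sprinkler=6, Soil=3]  = 10
Humidity = -2·Soil - 3·Sprinkler + 1  [with Soil=3, Sprinkler=6]  = -23
Yield = Wet - 2·Sprinkler + Growth  [with Wet=10, Sprinkler=6, Growth=10]  = 8
Harvest = max(Humidity, Yield) + 4  [with Humidity=-23, Yield=8]  = 12

12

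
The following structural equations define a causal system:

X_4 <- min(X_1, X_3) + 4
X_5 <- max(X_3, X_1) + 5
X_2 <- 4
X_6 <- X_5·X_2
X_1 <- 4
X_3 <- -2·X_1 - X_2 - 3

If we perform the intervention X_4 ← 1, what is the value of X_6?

36

Under do(X_4=1), the mechanism X_4 <- min(X_1, X_3) + 4 is discarded; X_4 is fixed at 1.
Since X_6 is not a descendant of the intervened variable, it is unaffected.
X_3 = -2·X_1 - X_2 - 3  [with X_1=4, X_2=4]  = -15
X_5 = max(X_3, X_1) + 5  [with X_3=-15, X_1=4]  = 9
X_6 = X_5·X_2  [with X_5=9, X_2=4]  = 36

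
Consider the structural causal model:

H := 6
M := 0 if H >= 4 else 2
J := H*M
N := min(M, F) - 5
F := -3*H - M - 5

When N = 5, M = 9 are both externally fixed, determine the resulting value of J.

54

Setting N = 5, M = 9 by intervention discards those variables' equations.
J = H*M  [with H=6, M=9]  = 54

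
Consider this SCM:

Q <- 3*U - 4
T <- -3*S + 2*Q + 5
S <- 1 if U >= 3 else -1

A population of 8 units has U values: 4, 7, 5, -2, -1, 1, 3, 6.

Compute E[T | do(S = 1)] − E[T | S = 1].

do(S=1) breaks S's dependence on U. With S=1 fixed, T across the units is 18, 36, 24, -18, -12, 0, 12, 30, mean 11.25.
Observing S=1 restricts to units where S's equation naturally yields 1: U ∈ {4, 7, 5, 3, 6}. In that subpopulation T = 18, 36, 24, 12, 30, mean 24.
Difference = 11.25 − 24 = -12.75.

-12.75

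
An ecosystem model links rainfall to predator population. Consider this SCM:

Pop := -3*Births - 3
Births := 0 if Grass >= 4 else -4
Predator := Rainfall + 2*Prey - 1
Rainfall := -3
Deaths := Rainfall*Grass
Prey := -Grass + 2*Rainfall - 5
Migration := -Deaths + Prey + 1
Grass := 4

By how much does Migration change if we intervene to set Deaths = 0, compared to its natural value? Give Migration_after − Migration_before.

Intervening sets Deaths = 0 and removes its equation (Deaths := Rainfall*Grass).
Prey = -Grass + 2*Rainfall - 5  [with Grass=4, Rainfall=-3]  = -15
Migration = -Deaths + Prey + 1  [with Deaths=0, Prey=-15]  = -14
Without intervention: Prey = -Grass + 2*Rainfall - 5  [with Grass=4, Rainfall=-3]  = -15; Deaths = Rainfall*Grass  [with Rainfall=-3, Grass=4]  = -12; Migration = -Deaths + Prey + 1  [with Deaths=-12, Prey=-15]  = -2.
Change = -14 − (-2) = -12.

-12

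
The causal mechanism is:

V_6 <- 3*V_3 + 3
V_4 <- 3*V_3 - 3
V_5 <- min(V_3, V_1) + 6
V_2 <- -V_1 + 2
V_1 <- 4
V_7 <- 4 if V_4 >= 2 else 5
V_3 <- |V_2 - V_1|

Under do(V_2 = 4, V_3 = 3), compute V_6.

12

Under do(V_2 = 4, V_3 = 3), each intervened variable's structural equation is replaced by its fixed value.
V_6 = 3*V_3 + 3  [with V_3=3]  = 12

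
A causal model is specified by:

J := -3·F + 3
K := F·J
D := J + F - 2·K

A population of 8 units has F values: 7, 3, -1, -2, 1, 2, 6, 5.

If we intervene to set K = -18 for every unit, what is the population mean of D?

The intervention sets K=-18 in all 8 units regardless of F. Recomputing D per unit gives 25, 33, 41, 43, 37, 35, 27, 29; average 33.75.

33.75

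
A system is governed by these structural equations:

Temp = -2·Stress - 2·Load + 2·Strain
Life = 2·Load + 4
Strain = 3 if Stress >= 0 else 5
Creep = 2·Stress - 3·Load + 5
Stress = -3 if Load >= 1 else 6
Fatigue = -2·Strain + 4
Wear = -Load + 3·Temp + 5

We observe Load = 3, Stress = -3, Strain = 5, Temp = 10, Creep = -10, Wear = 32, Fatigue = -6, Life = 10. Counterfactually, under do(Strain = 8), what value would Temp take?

16

The intervention breaks the incoming arrows to Strain: Strain = 3 if Stress >= 0 else 5 no longer applies, and Strain = 8.
Stress = -3 if Load >= 1 else 6  [with Load=3]  = -3
Temp = -2·Stress - 2·Load + 2·Strain  [with Stress=-3, Load=3, Strain=8]  = 16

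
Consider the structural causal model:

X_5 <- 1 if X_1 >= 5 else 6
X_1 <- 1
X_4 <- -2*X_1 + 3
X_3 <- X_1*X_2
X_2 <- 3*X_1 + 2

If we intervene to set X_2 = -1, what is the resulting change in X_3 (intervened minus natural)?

The intervention breaks the incoming arrows to X_2: X_2 <- 3*X_1 + 2 no longer applies, and X_2 = -1.
X_3 = X_1*X_2  [with X_1=1, X_2=-1]  = -1
Without intervention: X_2 = 3*X_1 + 2  [with X_1=1]  = 5; X_3 = X_1*X_2  [with X_1=1, X_2=5]  = 5.
Change = -1 − 5 = -6.

-6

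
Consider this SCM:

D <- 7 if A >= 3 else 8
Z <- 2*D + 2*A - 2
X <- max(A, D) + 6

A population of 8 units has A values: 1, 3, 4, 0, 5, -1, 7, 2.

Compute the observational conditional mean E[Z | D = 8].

E[Z|D=8] averages over only the 4 units with D=8 (A = 1, 0, -1, 2): Z = 16, 14, 12, 18, mean 15.

15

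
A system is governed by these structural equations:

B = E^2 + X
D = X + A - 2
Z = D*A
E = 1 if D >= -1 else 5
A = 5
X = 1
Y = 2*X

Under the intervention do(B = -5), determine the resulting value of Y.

Intervening sets B = -5 and removes its equation (B = E^2 + X).
Since Y is not a descendant of the intervened variable, it is unaffected.
Y = 2*X  [with X=1]  = 2

2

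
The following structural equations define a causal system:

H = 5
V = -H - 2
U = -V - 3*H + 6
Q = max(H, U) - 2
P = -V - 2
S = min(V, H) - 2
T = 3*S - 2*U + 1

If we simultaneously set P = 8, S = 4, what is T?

17

Under do(P = 8, S = 4), each intervened variable's structural equation is replaced by its fixed value.
V = -H - 2  [with H=5]  = -7
U = -V - 3*H + 6  [with V=-7, H=5]  = -2
T = 3*S - 2*U + 1  [with S=4, U=-2]  = 17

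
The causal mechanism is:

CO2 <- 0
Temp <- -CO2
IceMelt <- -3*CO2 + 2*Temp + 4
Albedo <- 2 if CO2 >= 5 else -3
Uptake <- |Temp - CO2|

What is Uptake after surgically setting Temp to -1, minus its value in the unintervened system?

do(Temp=-1) replaces the equation Temp <- -CO2 with the constant Temp = -1.
Uptake = |Temp - CO2|  [with Temp=-1, CO2=0]  = 1
Without intervention: Temp = -CO2  [with CO2=0]  = 0; Uptake = |Temp - CO2|  [with Temp=0, CO2=0]  = 0.
Change = 1 − 0 = 1.

1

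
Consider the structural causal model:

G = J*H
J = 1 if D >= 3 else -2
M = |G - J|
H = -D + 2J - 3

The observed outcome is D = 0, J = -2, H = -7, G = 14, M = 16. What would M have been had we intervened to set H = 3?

4

do(H=3) replaces the equation H = -D + 2J - 3 with the constant H = 3.
J = 1 if D >= 3 else -2  [with D=0]  = -2
G = J*H  [with J=-2, H=3]  = -6
M = |G - J|  [with G=-6, J=-2]  = 4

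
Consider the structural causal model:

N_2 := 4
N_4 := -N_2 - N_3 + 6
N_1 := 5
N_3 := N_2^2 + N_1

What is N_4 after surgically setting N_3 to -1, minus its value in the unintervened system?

The intervention breaks the incoming arrows to N_3: N_3 := N_2^2 + N_1 no longer applies, and N_3 = -1.
N_4 = -N_2 - N_3 + 6  [with N_2=4, N_3=-1]  = 3
Without intervention: N_3 = N_2^2 + N_1  [with N_2=4, N_1=5]  = 21; N_4 = -N_2 - N_3 + 6  [with N_2=4, N_3=21]  = -19.
Change = 3 − (-19) = 22.

22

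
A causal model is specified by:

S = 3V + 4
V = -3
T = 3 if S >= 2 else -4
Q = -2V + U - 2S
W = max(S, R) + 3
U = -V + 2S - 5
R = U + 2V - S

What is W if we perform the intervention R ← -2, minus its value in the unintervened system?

3

Intervening sets R = -2 and removes its equation (R = U + 2V - S).
S = 3V + 4  [with V=-3]  = -5
W = max(S, R) + 3  [with S=-5, R=-2]  = 1
Without intervention: S = 3V + 4  [with V=-3]  = -5; U = -V + 2S - 5  [with V=-3, S=-5]  = -12; R = U + 2V - S  [with U=-12, V=-3, S=-5]  = -13; W = max(S, R) + 3  [with S=-5, R=-13]  = -2.
Change = 1 − (-2) = 3.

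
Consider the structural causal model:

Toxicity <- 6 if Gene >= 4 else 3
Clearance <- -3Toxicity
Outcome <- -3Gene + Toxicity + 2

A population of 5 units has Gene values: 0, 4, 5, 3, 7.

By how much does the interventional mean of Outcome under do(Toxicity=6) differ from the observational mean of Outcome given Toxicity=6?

4.6

do(Toxicity=6) breaks Toxicity's dependence on Gene. With Toxicity=6 fixed, Outcome across the units is 8, -4, -7, -1, -13, mean -3.4.
E[Outcome|Toxicity=6] averages over only the 3 units with Toxicity=6 (Gene = 4, 5, 7): Outcome = -4, -7, -13, mean -8.
Difference = -3.4 − (-8) = 4.6.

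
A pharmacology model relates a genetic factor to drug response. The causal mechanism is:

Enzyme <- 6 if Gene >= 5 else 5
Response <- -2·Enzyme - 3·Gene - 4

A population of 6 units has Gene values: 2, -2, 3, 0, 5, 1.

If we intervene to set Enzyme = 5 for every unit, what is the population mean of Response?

-18.5

The intervention sets Enzyme=5 in all 6 units regardless of Gene. Recomputing Response per unit gives -20, -8, -23, -14, -29, -17; average -18.5.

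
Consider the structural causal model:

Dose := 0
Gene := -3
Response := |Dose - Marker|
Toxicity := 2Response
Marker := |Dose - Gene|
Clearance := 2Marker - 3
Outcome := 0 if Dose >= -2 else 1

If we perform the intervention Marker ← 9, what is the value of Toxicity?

do(Marker=9) replaces the equation Marker := |Dose - Gene| with the constant Marker = 9.
Response = |Dose - Marker|  [with Dose=0, Marker=9]  = 9
Toxicity = 2Response  [with Response=9]  = 18

18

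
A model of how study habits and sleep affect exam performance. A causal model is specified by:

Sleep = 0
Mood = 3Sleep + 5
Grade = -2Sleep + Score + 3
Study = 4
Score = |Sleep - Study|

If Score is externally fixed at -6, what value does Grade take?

-3

do(Score=-6) replaces the equation Score = |Sleep - Study| with the constant Score = -6.
Grade = -2Sleep + Score + 3  [with Sleep=0, Score=-6]  = -3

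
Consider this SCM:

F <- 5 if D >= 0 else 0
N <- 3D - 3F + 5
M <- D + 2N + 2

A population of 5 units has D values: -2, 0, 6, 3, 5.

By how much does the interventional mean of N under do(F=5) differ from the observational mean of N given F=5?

do(F=5) breaks F's dependence on D. With F=5 fixed, N across the units is -16, -10, 8, -1, 5, mean -2.8.
E[N|F=5] averages over only the 4 units with F=5 (D = 0, 6, 3, 5): N = -10, 8, -1, 5, mean 0.5.
Difference = -2.8 − 0.5 = -3.3.

-3.3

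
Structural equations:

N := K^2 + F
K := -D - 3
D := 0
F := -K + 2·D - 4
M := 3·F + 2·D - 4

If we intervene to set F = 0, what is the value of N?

9

do(F=0) replaces the equation F := -K + 2·D - 4 with the constant F = 0.
K = -D - 3  [with D=0]  = -3
N = K^2 + F  [with K=-3, F=0]  = 9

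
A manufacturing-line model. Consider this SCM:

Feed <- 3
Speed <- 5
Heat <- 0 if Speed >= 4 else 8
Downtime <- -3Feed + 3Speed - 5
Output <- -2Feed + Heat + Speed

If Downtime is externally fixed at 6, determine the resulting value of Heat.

0

do(Downtime=6) replaces the equation Downtime <- -3Feed + 3Speed - 5 with the constant Downtime = 6.
Heat is not downstream of the intervention, so its value is determined by the original equations.
Heat = 0 if Speed >= 4 else 8  [with Speed=5]  = 0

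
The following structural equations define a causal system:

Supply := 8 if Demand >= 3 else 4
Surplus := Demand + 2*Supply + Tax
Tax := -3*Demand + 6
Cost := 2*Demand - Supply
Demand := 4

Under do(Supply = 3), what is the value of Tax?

Under do(Supply=3), the mechanism Supply := 8 if Demand >= 3 else 4 is discarded; Supply is fixed at 3.
Since Tax is not a descendant of the intervened variable, it is unaffected.
Tax = -3*Demand + 6  [with Demand=4]  = -6

-6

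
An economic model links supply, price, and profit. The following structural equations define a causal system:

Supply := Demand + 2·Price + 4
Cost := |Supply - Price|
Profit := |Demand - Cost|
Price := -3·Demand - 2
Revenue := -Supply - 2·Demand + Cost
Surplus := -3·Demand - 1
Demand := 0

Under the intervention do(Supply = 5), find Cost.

The intervention breaks the incoming arrows to Supply: Supply := Demand + 2·Price + 4 no longer applies, and Supply = 5.
Price = -3·Demand - 2  [with Demand=0]  = -2
Cost = |Supply - Price|  [with Supply=5, Price=-2]  = 7

7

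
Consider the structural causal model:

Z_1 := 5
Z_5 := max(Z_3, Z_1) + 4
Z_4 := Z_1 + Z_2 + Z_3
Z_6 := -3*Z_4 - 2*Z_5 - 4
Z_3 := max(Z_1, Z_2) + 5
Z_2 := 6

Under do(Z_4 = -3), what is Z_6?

-25

Under do(Z_4=-3), the mechanism Z_4 := Z_1 + Z_2 + Z_3 is discarded; Z_4 is fixed at -3.
Z_3 = max(Z_1, Z_2) + 5  [with Z_1=5, Z_2=6]  = 11
Z_5 = max(Z_3, Z_1) + 4  [with Z_3=11, Z_1=5]  = 15
Z_6 = -3*Z_4 - 2*Z_5 - 4  [with Z_4=-3, Z_5=15]  = -25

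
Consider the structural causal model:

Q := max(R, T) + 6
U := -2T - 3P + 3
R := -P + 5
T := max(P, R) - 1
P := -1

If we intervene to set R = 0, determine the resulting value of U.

do(R=0) replaces the equation R := -P + 5 with the constant R = 0.
T = max(P, R) - 1  [with P=-1, R=0]  = -1
U = -2T - 3P + 3  [with T=-1, P=-1]  = 8

8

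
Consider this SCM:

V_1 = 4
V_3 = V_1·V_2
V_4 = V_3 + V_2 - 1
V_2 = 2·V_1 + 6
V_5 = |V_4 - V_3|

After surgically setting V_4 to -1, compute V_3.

Under do(V_4=-1), the mechanism V_4 = V_3 + V_2 - 1 is discarded; V_4 is fixed at -1.
Since V_3 is not a descendant of the intervened variable, it is unaffected.
V_2 = 2·V_1 + 6  [with V_1=4]  = 14
V_3 = V_1·V_2  [with V_1=4, V_2=14]  = 56

56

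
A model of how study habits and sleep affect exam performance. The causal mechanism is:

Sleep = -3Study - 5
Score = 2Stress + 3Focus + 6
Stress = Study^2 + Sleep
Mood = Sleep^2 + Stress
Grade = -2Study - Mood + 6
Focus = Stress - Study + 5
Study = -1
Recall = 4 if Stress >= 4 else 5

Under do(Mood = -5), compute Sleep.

-2

do(Mood=-5) replaces the equation Mood = Sleep^2 + Stress with the constant Mood = -5.
Sleep is not downstream of the intervention, so its value is determined by the original equations.
Sleep = -3Study - 5  [with Study=-1]  = -2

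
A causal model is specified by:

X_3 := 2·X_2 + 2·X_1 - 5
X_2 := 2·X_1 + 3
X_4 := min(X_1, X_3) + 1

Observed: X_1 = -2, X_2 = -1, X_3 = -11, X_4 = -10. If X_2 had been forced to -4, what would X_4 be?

-16

Under do(X_2=-4), the mechanism X_2 := 2·X_1 + 3 is discarded; X_2 is fixed at -4.
X_3 = 2·X_2 + 2·X_1 - 5  [with X_2=-4, X_1=-2]  = -17
X_4 = min(X_1, X_3) + 1  [with X_1=-2, X_3=-17]  = -16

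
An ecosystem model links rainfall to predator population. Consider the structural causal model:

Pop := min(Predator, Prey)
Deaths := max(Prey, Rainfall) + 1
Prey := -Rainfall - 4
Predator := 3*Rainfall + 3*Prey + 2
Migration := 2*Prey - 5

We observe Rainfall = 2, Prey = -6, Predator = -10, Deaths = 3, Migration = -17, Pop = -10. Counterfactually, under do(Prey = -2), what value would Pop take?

-2

Under do(Prey=-2), the mechanism Prey := -Rainfall - 4 is discarded; Prey is fixed at -2.
Predator = 3*Rainfall + 3*Prey + 2  [with Rainfall=2, Prey=-2]  = 2
Pop = min(Predator, Prey)  [with Predator=2, Prey=-2]  = -2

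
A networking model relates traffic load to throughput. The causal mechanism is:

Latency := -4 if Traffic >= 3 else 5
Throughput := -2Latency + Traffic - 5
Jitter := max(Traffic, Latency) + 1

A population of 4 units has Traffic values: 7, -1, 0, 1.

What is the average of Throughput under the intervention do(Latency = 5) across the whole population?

Every unit gets Latency=5 under the intervention. Throughput values become -8, -16, -15, -14; E[Throughput|do(Latency=5)] = -13.25.

-13.25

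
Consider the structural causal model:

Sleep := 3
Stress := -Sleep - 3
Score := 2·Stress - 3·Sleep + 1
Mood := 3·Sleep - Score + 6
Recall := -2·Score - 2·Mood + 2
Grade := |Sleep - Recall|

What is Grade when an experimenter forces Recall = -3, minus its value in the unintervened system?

-25

The intervention breaks the incoming arrows to Recall: Recall := -2·Score - 2·Mood + 2 no longer applies, and Recall = -3.
Grade = |Sleep - Recall|  [with Sleep=3, Recall=-3]  = 6
Without intervention: Stress = -Sleep - 3  [with Sleep=3]  = -6; Score = 2·Stress - 3·Sleep + 1  [with Stress=-6, Sleep=3]  = -20; Mood = 3·Sleep - Score + 6  [with Sleep=3, Score=-20]  = 35; Recall = -2·Score - 2·Mood + 2  [with Score=-20, Mood=35]  = -28; Grade = |Sleep - Recall|  [with Sleep=3, Recall=-28]  = 31.
Change = 6 − 31 = -25.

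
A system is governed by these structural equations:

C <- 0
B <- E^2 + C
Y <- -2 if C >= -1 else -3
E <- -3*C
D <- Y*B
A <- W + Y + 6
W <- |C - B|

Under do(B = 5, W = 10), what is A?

Under do(B = 5, W = 10), each intervened variable's structural equation is replaced by its fixed value.
Y = -2 if C >= -1 else -3  [with C=0]  = -2
A = W + Y + 6  [with W=10, Y=-2]  = 14

14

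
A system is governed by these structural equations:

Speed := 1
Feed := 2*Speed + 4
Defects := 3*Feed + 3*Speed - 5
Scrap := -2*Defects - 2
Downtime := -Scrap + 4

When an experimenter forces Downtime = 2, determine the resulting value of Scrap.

-34

The intervention breaks the incoming arrows to Downtime: Downtime := -Scrap + 4 no longer applies, and Downtime = 2.
Since Scrap is not a descendant of the intervened variable, it is unaffected.
Feed = 2*Speed + 4  [with Speed=1]  = 6
Defects = 3*Feed + 3*Speed - 5  [with Feed=6, Speed=1]  = 16
Scrap = -2*Defects - 2  [with Defects=16]  = -34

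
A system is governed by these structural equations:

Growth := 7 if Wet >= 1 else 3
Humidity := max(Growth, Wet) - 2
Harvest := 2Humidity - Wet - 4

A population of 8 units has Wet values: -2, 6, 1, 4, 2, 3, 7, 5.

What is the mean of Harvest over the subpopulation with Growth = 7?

Conditioning on Growth=7 selects the 7 unit(s) with Wet ∈ {6, 1, 4, 2, 3, 7, 5}. Their Harvest values: 0, 5, 2, 4, 3, -1, 1. Mean = 2.

2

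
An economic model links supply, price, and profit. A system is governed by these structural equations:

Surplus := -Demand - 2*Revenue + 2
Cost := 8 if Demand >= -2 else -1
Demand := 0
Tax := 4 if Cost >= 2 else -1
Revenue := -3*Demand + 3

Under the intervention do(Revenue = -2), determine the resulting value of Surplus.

do(Revenue=-2) replaces the equation Revenue := -3*Demand + 3 with the constant Revenue = -2.
Surplus = -Demand - 2*Revenue + 2  [with Demand=0, Revenue=-2]  = 6

6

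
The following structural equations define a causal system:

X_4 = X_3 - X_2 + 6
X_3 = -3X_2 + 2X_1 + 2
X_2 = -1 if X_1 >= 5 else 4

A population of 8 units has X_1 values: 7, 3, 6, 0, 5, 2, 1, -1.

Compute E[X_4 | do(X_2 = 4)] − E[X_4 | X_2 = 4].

3.75

Under do(X_2=4), X_2's equation is replaced by X_2=4 for every unit. Per-unit X_4: 6, -2, 4, -8, 2, -4, -6, -10. Mean = -2.25.
Observing X_2=4 restricts to units where X_2's equation naturally yields 4: X_1 ∈ {3, 0, 2, 1, -1}. In that subpopulation X_4 = -2, -8, -4, -6, -10, mean -6.
Difference = -2.25 − (-6) = 3.75.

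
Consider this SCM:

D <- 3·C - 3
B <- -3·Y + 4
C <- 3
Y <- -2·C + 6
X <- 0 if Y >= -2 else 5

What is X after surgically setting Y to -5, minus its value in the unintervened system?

5

The intervention breaks the incoming arrows to Y: Y <- -2·C + 6 no longer applies, and Y = -5.
X = 0 if Y >= -2 else 5  [with Y=-5]  = 5
Without intervention: Y = -2·C + 6  [with C=3]  = 0; X = 0 if Y >= -2 else 5  [with Y=0]  = 0.
Change = 5 − 0 = 5.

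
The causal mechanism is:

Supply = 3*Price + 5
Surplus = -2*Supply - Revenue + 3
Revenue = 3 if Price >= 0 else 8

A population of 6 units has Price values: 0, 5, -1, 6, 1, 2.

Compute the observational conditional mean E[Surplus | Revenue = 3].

Observing Revenue=3 restricts to units where Revenue's equation naturally yields 3: Price ∈ {0, 5, 6, 1, 2}. In that subpopulation Surplus = -10, -40, -46, -16, -22, mean -26.8.

-26.8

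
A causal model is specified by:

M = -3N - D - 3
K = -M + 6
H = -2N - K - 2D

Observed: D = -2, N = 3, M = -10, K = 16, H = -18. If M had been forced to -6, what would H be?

do(M=-6) replaces the equation M = -3N - D - 3 with the constant M = -6.
K = -M + 6  [with M=-6]  = 12
H = -2N - K - 2D  [with N=3, K=12, D=-2]  = -14

-14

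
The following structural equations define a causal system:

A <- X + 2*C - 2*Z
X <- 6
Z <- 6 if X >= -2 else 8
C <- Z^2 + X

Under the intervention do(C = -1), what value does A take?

-8

The intervention breaks the incoming arrows to C: C <- Z^2 + X no longer applies, and C = -1.
Z = 6 if X >= -2 else 8  [with X=6]  = 6
A = X + 2*C - 2*Z  [with X=6, C=-1, Z=6]  = -8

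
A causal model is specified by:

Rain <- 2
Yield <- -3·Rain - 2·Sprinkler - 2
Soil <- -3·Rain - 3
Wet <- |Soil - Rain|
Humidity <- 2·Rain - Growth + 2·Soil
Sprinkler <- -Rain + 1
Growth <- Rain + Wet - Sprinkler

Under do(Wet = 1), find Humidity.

-18

Under do(Wet=1), the mechanism Wet <- |Soil - Rain| is discarded; Wet is fixed at 1.
Sprinkler = -Rain + 1  [with Rain=2]  = -1
Soil = -3·Rain - 3  [with Rain=2]  = -9
Growth = Rain + Wet - Sprinkler  [with Rain=2, Wet=1, Sprinkler=-1]  = 4
Humidity = 2·Rain - Growth + 2·Soil  [with Rain=2, Growth=4, Soil=-9]  = -18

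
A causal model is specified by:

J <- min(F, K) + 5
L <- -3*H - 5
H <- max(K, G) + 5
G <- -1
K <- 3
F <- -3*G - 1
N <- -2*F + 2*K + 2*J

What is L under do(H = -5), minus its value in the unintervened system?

The intervention breaks the incoming arrows to H: H <- max(K, G) + 5 no longer applies, and H = -5.
L = -3*H - 5  [with H=-5]  = 10
Without intervention: H = max(K, G) + 5  [with K=3, G=-1]  = 8; L = -3*H - 5  [with H=8]  = -29.
Change = 10 − (-29) = 39.

39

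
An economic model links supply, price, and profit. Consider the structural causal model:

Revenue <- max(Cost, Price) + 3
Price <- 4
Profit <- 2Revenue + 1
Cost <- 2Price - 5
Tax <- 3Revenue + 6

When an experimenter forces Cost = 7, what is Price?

4

Under do(Cost=7), the mechanism Cost <- 2Price - 5 is discarded; Cost is fixed at 7.
Price is not downstream of the intervention, so its value is determined by the original equations.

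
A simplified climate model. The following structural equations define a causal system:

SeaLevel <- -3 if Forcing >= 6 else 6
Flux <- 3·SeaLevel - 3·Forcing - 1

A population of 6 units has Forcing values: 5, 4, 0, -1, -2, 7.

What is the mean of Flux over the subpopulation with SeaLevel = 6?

E[Flux|SeaLevel=6] averages over only the 5 units with SeaLevel=6 (Forcing = 5, 4, 0, -1, -2): Flux = 2, 5, 17, 20, 23, mean 13.4.

13.4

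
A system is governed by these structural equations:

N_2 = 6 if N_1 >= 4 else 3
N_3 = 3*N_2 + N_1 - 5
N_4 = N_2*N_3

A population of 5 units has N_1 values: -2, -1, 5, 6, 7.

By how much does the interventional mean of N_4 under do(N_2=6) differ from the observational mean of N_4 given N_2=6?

-18

Every unit gets N_2=6 under the intervention. N_4 values become 66, 72, 108, 114, 120; E[N_4|do(N_2=6)] = 96.
Observing N_2=6 restricts to units where N_2's equation naturally yields 6: N_1 ∈ {5, 6, 7}. In that subpopulation N_4 = 108, 114, 120, mean 114.
Difference = 96 − 114 = -18.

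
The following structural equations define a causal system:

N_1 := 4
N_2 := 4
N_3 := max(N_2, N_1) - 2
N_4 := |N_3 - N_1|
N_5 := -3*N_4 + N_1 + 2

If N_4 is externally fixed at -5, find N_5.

Intervening sets N_4 = -5 and removes its equation (N_4 := |N_3 - N_1|).
N_5 = -3*N_4 + N_1 + 2  [with N_4=-5, N_1=4]  = 21

21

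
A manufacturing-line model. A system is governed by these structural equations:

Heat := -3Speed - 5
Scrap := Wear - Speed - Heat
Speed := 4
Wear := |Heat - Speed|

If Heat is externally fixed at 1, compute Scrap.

Under do(Heat=1), the mechanism Heat := -3Speed - 5 is discarded; Heat is fixed at 1.
Wear = |Heat - Speed|  [with Heat=1, Speed=4]  = 3
Scrap = Wear - Speed - Heat  [with Wear=3, Speed=4, Heat=1]  = -2

-2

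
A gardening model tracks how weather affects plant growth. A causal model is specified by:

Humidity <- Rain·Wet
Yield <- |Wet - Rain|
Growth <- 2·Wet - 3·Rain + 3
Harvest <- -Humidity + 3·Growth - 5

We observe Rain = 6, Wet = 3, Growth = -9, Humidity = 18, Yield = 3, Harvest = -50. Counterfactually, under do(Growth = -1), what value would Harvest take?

-26

The intervention breaks the incoming arrows to Growth: Growth <- 2·Wet - 3·Rain + 3 no longer applies, and Growth = -1.
Humidity = Rain·Wet  [with Rain=6, Wet=3]  = 18
Harvest = -Humidity + 3·Growth - 5  [with Humidity=18, Growth=-1]  = -26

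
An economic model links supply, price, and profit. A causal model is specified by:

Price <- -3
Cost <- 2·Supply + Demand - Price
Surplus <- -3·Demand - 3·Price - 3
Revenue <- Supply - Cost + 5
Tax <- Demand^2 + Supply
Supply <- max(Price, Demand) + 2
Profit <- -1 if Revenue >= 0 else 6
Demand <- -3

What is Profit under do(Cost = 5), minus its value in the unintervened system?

The intervention breaks the incoming arrows to Cost: Cost <- 2·Supply + Demand - Price no longer applies, and Cost = 5.
Supply = max(Price, Demand) + 2  [with Price=-3, Demand=-3]  = -1
Revenue = Supply - Cost + 5  [with Supply=-1, Cost=5]  = -1
Profit = -1 if Revenue >= 0 else 6  [with Revenue=-1]  = 6
Without intervention: Supply = max(Price, Demand) + 2  [with Price=-3, Demand=-3]  = -1; Cost = 2·Supply + Demand - Price  [with Supply=-1, Demand=-3, Price=-3]  = -2; Revenue = Supply - Cost + 5  [with Supply=-1, Cost=-2]  = 6; Profit = -1 if Revenue >= 0 else 6  [with Revenue=6]  = -1.
Change = 6 − (-1) = 7.

7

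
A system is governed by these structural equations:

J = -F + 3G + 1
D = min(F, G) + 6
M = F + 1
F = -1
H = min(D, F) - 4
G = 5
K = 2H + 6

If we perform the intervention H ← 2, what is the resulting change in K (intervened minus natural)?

Intervening sets H = 2 and removes its equation (H = min(D, F) - 4).
K = 2H + 6  [with H=2]  = 10
Without intervention: D = min(F, G) + 6  [with F=-1, G=5]  = 5; H = min(D, F) - 4  [with D=5, F=-1]  = -5; K = 2H + 6  [with H=-5]  = -4.
Change = 10 − (-4) = 14.

14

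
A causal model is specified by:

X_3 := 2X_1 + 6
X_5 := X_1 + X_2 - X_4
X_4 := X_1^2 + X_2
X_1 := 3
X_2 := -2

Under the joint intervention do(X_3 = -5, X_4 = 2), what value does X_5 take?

Setting X_3 = -5, X_4 = 2 by intervention discards those variables' equations.
X_5 = X_1 + X_2 - X_4  [with X_1=3, X_2=-2, X_4=2]  = -1

-1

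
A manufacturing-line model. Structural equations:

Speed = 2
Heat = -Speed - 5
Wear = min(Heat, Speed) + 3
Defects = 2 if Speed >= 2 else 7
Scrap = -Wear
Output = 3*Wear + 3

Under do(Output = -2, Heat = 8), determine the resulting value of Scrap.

The joint intervention fixes Output = -2, Heat = 8, removing each variable's own equation.
Wear = min(Heat, Speed) + 3  [with Heat=8, Speed=2]  = 5
Scrap = -Wear  [with Wear=5]  = -5

-5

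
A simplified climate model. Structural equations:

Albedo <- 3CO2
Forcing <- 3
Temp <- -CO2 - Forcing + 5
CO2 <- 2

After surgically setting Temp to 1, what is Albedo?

6

The intervention breaks the incoming arrows to Temp: Temp <- -CO2 - Forcing + 5 no longer applies, and Temp = 1.
Albedo is not downstream of the intervention, so its value is determined by the original equations.
Albedo = 3CO2  [with CO2=2]  = 6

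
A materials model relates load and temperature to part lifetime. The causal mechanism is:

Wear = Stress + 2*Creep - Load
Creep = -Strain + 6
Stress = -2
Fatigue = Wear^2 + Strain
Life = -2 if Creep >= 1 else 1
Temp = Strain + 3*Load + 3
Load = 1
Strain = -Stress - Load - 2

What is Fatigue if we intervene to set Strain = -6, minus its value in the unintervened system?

315

The intervention breaks the incoming arrows to Strain: Strain = -Stress - Load - 2 no longer applies, and Strain = -6.
Creep = -Strain + 6  [with Strain=-6]  = 12
Wear = Stress + 2*Creep - Load  [with Stress=-2, Creep=12, Load=1]  = 21
Fatigue = Wear^2 + Strain  [with Wear=21, Strain=-6]  = 435
Without intervention: Strain = -Stress - Load - 2  [with Stress=-2, Load=1]  = -1; Creep = -Strain + 6  [with Strain=-1]  = 7; Wear = Stress + 2*Creep - Load  [with Stress=-2, Creep=7, Load=1]  = 11; Fatigue = Wear^2 + Strain  [with Wear=11, Strain=-1]  = 120.
Change = 435 − 120 = 315.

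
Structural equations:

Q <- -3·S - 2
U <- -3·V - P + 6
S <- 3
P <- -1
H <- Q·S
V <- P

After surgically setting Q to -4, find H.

-12

Intervening sets Q = -4 and removes its equation (Q <- -3·S - 2).
H = Q·S  [with Q=-4, S=3]  = -12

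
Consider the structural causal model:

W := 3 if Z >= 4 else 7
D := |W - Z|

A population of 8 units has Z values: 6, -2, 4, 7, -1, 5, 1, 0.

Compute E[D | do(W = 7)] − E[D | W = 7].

-3

Under do(W=7), W's equation is replaced by W=7 for every unit. Per-unit D: 1, 9, 3, 0, 8, 2, 6, 7. Mean = 4.5.
Conditioning on W=7 selects the 4 unit(s) with Z ∈ {-2, -1, 1, 0}. Their D values: 9, 8, 6, 7. Mean = 7.5.
Difference = 4.5 − 7.5 = -3.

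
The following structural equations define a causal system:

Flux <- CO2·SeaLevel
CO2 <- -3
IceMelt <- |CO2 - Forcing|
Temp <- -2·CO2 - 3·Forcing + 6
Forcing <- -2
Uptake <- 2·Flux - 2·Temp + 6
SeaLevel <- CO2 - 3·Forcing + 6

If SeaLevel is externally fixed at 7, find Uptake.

Under do(SeaLevel=7), the mechanism SeaLevel <- CO2 - 3·Forcing + 6 is discarded; SeaLevel is fixed at 7.
Temp = -2·CO2 - 3·Forcing + 6  [with CO2=-3, Forcing=-2]  = 18
Flux = CO2·SeaLevel  [with CO2=-3, SeaLevel=7]  = -21
Uptake = 2·Flux - 2·Temp + 6  [with Flux=-21, Temp=18]  = -72

-72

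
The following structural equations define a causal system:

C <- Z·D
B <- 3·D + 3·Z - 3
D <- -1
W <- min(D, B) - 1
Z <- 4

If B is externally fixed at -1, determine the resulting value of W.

-2

The intervention breaks the incoming arrows to B: B <- 3·D + 3·Z - 3 no longer applies, and B = -1.
W = min(D, B) - 1  [with D=-1, B=-1]  = -2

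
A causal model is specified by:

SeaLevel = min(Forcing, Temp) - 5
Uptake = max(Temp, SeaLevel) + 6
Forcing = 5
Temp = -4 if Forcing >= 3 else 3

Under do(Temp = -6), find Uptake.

Under do(Temp=-6), the mechanism Temp = -4 if Forcing >= 3 else 3 is discarded; Temp is fixed at -6.
SeaLevel = min(Forcing, Temp) - 5  [with Forcing=5, Temp=-6]  = -11
Uptake = max(Temp, SeaLevel) + 6  [with Temp=-6, SeaLevel=-11]  = 0

0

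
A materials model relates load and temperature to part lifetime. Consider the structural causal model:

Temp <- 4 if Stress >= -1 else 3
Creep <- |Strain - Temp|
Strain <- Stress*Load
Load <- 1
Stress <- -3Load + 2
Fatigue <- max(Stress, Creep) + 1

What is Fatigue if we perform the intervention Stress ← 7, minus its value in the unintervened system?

2

Under do(Stress=7), the mechanism Stress <- -3Load + 2 is discarded; Stress is fixed at 7.
Strain = Stress*Load  [with Stress=7, Load=1]  = 7
Temp = 4 if Stress >= -1 else 3  [with Stress=7]  = 4
Creep = |Strain - Temp|  [with Strain=7, Temp=4]  = 3
Fatigue = max(Stress, Creep) + 1  [with Stress=7, Creep=3]  = 8
Without intervention: Stress = -3Load + 2  [with Load=1]  = -1; Strain = Stress*Load  [with Stress=-1, Load=1]  = -1; Temp = 4 if Stress >= -1 else 3  [with Stress=-1]  = 4; Creep = |Strain - Temp|  [with Strain=-1, Temp=4]  = 5; Fatigue = max(Stress, Creep) + 1  [with Stress=-1, Creep=5]  = 6.
Change = 8 − 6 = 2.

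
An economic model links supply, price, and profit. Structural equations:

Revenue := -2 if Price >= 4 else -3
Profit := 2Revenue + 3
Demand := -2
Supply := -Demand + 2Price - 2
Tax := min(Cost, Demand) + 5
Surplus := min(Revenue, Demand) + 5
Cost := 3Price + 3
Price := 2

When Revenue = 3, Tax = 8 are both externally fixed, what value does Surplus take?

Setting Revenue = 3, Tax = 8 by intervention discards those variables' equations.
Surplus = min(Revenue, Demand) + 5  [with Revenue=3, Demand=-2]  = 3

3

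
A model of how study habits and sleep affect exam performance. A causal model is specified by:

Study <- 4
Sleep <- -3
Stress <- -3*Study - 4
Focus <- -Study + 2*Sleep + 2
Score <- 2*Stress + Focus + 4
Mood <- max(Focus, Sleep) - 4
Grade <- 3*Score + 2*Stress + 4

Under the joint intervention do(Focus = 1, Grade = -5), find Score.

-27

Setting Focus = 1, Grade = -5 by intervention discards those variables' equations.
Stress = -3*Study - 4  [with Study=4]  = -16
Score = 2*Stress + Focus + 4  [with Stress=-16, Focus=1]  = -27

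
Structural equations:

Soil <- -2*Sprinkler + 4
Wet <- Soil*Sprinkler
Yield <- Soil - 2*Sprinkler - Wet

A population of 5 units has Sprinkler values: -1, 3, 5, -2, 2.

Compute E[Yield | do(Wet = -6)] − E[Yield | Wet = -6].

Every unit gets Wet=-6 under the intervention. Yield values become 14, -2, -10, 18, 2; E[Yield|do(Wet=-6)] = 4.4.
Conditioning on Wet=-6 selects the 2 unit(s) with Sprinkler ∈ {-1, 3}. Their Yield values: 14, -2. Mean = 6.
Difference = 4.4 − 6 = -1.6.

-1.6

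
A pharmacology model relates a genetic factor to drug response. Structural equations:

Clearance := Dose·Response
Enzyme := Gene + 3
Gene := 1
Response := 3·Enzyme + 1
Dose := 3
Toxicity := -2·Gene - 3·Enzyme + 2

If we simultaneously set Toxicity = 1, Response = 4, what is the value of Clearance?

Setting Toxicity = 1, Response = 4 by intervention discards those variables' equations.
Clearance = Dose·Response  [with Dose=3, Response=4]  = 12

12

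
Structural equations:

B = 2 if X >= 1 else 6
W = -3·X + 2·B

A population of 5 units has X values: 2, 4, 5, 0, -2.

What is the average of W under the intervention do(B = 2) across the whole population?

-1.4

The intervention sets B=2 in all 5 units regardless of X. Recomputing W per unit gives -2, -8, -11, 4, 10; average -1.4.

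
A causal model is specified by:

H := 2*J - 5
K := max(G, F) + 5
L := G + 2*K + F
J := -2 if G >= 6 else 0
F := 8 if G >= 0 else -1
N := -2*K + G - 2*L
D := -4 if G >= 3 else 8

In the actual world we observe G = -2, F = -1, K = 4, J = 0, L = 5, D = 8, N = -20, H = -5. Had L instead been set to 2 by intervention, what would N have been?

Under do(L=2), the mechanism L := G + 2*K + F is discarded; L is fixed at 2.
F = 8 if G >= 0 else -1  [with G=-2]  = -1
K = max(G, F) + 5  [with G=-2, F=-1]  = 4
N = -2*K + G - 2*L  [with K=4, G=-2, L=2]  = -14

-14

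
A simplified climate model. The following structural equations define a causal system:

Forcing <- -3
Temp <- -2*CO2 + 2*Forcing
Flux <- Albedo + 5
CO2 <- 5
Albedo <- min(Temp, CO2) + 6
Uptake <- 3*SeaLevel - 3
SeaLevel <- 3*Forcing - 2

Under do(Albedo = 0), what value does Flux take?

5

Under do(Albedo=0), the mechanism Albedo <- min(Temp, CO2) + 6 is discarded; Albedo is fixed at 0.
Flux = Albedo + 5  [with Albedo=0]  = 5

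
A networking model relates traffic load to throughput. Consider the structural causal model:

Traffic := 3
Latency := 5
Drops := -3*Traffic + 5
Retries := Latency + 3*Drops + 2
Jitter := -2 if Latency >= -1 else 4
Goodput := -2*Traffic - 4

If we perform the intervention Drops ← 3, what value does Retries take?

The intervention breaks the incoming arrows to Drops: Drops := -3*Traffic + 5 no longer applies, and Drops = 3.
Retries = Latency + 3*Drops + 2  [with Latency=5, Drops=3]  = 16

16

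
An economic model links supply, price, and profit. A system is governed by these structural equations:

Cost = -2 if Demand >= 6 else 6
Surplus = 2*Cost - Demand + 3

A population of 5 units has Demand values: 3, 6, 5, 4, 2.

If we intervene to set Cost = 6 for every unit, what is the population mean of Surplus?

11

The intervention sets Cost=6 in all 5 units regardless of Demand. Recomputing Surplus per unit gives 12, 9, 10, 11, 13; average 11.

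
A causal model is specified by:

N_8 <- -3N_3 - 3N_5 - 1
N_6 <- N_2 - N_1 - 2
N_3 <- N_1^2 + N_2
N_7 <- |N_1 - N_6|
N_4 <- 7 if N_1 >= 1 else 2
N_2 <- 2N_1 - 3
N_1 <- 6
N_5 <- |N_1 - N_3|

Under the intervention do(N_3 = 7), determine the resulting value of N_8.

The intervention breaks the incoming arrows to N_3: N_3 <- N_1^2 + N_2 no longer applies, and N_3 = 7.
N_5 = |N_1 - N_3|  [with N_1=6, N_3=7]  = 1
N_8 = -3N_3 - 3N_5 - 1  [with N_3=7, N_5=1]  = -25

-25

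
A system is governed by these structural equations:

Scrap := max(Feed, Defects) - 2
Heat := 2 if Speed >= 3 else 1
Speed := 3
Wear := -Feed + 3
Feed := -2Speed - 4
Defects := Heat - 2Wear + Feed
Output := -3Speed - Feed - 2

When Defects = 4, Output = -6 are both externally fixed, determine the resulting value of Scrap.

Under do(Defects = 4, Output = -6), each intervened variable's structural equation is replaced by its fixed value.
Feed = -2Speed - 4  [with Speed=3]  = -10
Scrap = max(Feed, Defects) - 2  [with Feed=-10, Defects=4]  = 2

2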